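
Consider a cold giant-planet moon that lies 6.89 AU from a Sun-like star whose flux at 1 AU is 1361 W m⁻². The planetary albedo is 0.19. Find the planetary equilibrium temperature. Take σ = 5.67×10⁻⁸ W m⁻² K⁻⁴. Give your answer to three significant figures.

101 K

Irradiance scales as 1/d², so S = 1361 W m⁻² × (1/6.89)² = 28.67 W m⁻².
Averaging over the sphere, the absorbed flux is S(1−α)/4 = 5.806 W m⁻².
Balancing against σT⁴: T = (5.806/5.67×10⁻⁸)^(1/4) = 100.6 K.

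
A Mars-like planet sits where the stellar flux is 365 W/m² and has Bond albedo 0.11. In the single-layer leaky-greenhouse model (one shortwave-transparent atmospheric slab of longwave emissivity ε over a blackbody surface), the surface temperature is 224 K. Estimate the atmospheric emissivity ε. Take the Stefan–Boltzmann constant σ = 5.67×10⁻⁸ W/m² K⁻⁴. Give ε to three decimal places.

0.862

First, T_e = [365.0·(1−0.11)/(4σ)]^(1/4) = 194.5 K.
T_s⁴ = T_e⁴·2/(2−ε) → ε = 2 − 2(T_e/T_s)⁴ = 2 − 2·(194.5/224)⁴ = 0.8622.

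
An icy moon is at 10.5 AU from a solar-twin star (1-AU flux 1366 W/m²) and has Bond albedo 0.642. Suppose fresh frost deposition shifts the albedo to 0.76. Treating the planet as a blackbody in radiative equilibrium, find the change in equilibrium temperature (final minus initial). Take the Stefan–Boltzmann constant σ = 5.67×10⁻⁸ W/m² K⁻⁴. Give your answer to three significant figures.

By the inverse-square law, S = 1366/10.5² = 12.39 W/m².
Before: T₁ = [12.39·0.358/(4σ)]^(1/4) = 66.50 K.
Final:   T₂ = [S(1−0.76)/(4σ)]^(1/4) = 60.17 K.
Change: 60.17 − 66.50 = -6.327 K.

-6.33 K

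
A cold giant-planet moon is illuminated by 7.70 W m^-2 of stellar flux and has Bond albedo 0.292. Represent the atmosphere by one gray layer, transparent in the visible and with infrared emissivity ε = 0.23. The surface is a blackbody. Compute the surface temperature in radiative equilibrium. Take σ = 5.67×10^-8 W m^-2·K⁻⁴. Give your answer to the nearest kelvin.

72 kelvin

Effective emission temperature (TOA balance): σT_e⁴ = S(1−α)/4 = 1.363 W m^-2 → T_e = 70.02 K.
Surface balance with a leaky layer gives σT_s⁴ = σT_e⁴·2/(2−ε), so T_s = T_e·[2/(2−0.23)]^(1/4) = 72.19 K.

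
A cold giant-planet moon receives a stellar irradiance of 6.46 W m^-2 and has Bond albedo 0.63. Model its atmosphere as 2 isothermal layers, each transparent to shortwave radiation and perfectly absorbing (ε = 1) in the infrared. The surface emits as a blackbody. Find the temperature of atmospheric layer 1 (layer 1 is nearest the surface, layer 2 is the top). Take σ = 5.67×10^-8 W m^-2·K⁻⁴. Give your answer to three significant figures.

67.8 K

The effective emission temperature is T_e = [S(1−α)/(4σ)]^¼ = 56.98 K.
Each opaque layer satisfies 2T_j⁴ = T_{j−1}⁴ + T_{j+1}⁴, giving T_k⁴ = (N+1−k)T_e⁴.
With k = 1: T_1 = (2+1−1)^¼·56.98 K = 67.76 K.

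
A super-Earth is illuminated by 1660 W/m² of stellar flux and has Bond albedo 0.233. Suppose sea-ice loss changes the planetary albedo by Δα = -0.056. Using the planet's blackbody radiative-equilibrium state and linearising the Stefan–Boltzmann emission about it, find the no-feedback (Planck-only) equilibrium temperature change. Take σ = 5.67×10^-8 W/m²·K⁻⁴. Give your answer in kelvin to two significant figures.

The baseline emission temperature is T_e = 273.7 K.
The change in absorbed flux is Δ[S(1−α)/4] = −SΔα/4 = 23.24 W/m².
The Planck feedback parameter is 4σT_e³ = 4.651 W/m²/K.
Hence the no-feedback warming is ΔF/(4σT_e³) = 5.00 K.

5.0 kelvin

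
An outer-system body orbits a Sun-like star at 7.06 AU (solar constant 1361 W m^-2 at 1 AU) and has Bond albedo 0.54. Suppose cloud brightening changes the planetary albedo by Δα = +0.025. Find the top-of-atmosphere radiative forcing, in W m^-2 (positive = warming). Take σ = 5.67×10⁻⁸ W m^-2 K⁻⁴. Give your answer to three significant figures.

Irradiance scales as 1/d², so S = 1361 W m^-2 × (1/7.06)² = 27.31 W m^-2.
The change in absorbed flux is Δ[S(1−α)/4] = −SΔα/4 = -0.1707 W m^-2.

-0.171 W m^-2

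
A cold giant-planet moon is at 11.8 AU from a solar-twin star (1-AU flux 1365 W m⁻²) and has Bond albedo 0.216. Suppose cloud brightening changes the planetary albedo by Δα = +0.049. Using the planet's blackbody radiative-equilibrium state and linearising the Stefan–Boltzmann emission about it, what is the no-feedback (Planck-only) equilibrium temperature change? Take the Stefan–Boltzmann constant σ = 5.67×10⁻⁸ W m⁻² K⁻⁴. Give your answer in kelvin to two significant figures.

-1.2 kelvin

Irradiance scales as 1/d², so S = 1365 W m⁻² × (1/11.8)² = 9.803 W m⁻².
Reference equilibrium: T_e = [S(1−α)/(4σ)]^(1/4) = 76.30 K.
TOA radiative forcing: ΔF = −S·Δα/4 = −9.803·(+0.049)/4 = -0.1201 W m⁻².
Planck response: λ_P = 4σT_e³ = 4·5.67×10⁻⁸·(76.30)³ = 0.1007 W m⁻²/K.
So ΔT₀ = -0.1201/0.1007 = -1.19 K.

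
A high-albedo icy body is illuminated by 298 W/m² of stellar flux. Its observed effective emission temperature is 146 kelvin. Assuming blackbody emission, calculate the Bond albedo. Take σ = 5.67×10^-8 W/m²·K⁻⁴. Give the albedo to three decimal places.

0.654

Energy balance: S(1−α)/4 = σT⁴, so 1−α = 4σT⁴/S.
4σT⁴ = 4·5.67×10⁻⁸·(146)⁴ = 103.1 W/m².
Hence α = 1 − 103.1/298.0 = 0.6542.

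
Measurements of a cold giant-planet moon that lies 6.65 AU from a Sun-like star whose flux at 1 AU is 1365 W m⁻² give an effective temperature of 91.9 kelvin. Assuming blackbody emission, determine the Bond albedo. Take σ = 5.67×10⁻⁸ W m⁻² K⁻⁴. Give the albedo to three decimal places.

Flux at the orbit: S = 1365/(6.65)² = 30.87 W m⁻².
From σT⁴ = S(1−α)/4 we invert for α: 1−α = 4σT⁴/S.
σT⁴ = 4.044 W m⁻², so 4σT⁴ = 16.18 W m⁻².
1−α = 16.18/30.87 = 0.5241, so α = 0.4759.

0.476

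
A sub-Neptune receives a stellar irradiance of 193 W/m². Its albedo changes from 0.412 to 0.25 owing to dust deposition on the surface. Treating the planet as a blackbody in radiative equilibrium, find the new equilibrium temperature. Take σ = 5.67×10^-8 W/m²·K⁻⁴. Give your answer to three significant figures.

159 K

With the new albedo, S(1−α₂)/4 = 36.19 W/m², so T₂ = 158.9 K.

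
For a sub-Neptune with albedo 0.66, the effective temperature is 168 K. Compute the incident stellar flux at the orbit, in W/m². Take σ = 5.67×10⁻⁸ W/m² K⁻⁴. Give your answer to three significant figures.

531 W/m²

Invert the energy balance for S: S = 4σT⁴/(1−α).
σT⁴ = 5.67×10⁻⁸·(168)⁴ = 45.17 W/m².
So S = 4×45.17/(1−0.66) = 531.4 W/m².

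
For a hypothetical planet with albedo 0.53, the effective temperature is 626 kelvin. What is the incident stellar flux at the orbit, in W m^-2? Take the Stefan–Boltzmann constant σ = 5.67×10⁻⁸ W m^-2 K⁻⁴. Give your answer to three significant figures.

From S(1−α)/4 = σT⁴: S = 4σT⁴/(1−α).
The emitted flux is σT⁴ = 8707 W m^-2.
So S = 4×8707/(1−0.53) = 74100 W m^-2.

74100 W m^-2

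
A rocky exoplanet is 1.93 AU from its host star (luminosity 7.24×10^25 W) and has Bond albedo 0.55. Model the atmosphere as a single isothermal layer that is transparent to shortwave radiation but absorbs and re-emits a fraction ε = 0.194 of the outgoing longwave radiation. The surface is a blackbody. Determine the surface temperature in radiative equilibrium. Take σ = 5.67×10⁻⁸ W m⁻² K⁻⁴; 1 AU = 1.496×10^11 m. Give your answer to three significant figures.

111 K

Orbital distance: d = 1.93 AU = 2.887×10^11 m.
Spreading L over a sphere of radius d: S = 7.24×10^25/(4π·2.89×10^11²) = 69.11 W m⁻².
The planet radiates to space at T_e = [S(1−α)/(4σ)]^(1/4) = 108.2 K.
Surface balance with a leaky layer gives σT_s⁴ = σT_e⁴·2/(2−ε), so T_s = T_e·[2/(2−0.194)]^(1/4) = 111.0 K.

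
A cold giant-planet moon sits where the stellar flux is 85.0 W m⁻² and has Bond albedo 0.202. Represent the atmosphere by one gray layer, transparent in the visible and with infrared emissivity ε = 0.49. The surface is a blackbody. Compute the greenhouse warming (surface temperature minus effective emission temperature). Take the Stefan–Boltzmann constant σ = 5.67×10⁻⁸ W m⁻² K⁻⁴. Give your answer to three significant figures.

At the top of the atmosphere, σT_e⁴ = S(1−α)/4 = 16.96 W m⁻², giving T_e = 131.5 K.
Surface balance with a leaky layer gives σT_s⁴ = σT_e⁴·2/(2−ε), so T_s = T_e·[2/(2−0.49)]^(1/4) = 141.1 K.
Greenhouse warming: T_s − T_e = 9.572 K.

9.57 K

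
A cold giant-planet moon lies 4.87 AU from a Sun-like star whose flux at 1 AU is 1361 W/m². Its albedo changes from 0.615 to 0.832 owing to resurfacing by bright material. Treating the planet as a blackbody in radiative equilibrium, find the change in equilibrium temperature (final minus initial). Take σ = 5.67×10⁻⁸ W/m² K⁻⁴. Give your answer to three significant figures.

By the inverse-square law, S = 1361/4.87² = 57.39 W/m².
Before: T₁ = [57.39·0.385/(4σ)]^(1/4) = 99.35 K.
With α = 0.832, T₂ = 80.75 K.
Change: 80.75 − 99.35 = -18.60 K.

-18.6 K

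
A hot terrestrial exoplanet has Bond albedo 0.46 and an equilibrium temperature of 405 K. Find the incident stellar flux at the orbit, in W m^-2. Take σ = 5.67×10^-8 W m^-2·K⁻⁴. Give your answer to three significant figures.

From S(1−α)/4 = σT⁴: S = 4σT⁴/(1−α).
The emitted flux is σT⁴ = 1525 W m^-2.
S = 4·1525/0.54 = 11300 W m^-2.

11300 W m^-2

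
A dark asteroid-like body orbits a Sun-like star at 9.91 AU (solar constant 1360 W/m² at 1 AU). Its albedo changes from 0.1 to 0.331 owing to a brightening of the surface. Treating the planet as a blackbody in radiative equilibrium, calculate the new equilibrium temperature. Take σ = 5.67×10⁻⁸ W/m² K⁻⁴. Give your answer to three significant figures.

Flux at the orbit: S = 1360/(9.91)² = 13.85 W/m².
With the new albedo, S(1−α₂)/4 = 2.316 W/m², so T₂ = 79.95 K.

79.9 kelvin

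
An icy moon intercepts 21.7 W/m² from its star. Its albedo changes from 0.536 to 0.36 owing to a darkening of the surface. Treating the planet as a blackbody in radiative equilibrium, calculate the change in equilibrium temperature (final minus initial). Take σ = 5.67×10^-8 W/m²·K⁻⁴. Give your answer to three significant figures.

6.83 K

Before: T₁ = [21.70·0.464/(4σ)]^(1/4) = 81.63 K.
After:  T₂ = [21.70·0.64/(4σ)]^(1/4) = 88.46 K.
ΔT = T₂ − T₁ = 6.833 K.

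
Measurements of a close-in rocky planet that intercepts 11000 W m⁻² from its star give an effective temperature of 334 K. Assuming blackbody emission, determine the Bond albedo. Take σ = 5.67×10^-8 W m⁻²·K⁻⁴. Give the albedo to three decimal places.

Energy balance: S(1−α)/4 = σT⁴, so 1−α = 4σT⁴/S.
σT⁴ = 705.6 W m⁻², so 4σT⁴ = 2822 W m⁻².
1−α = 2822/11000 = 0.2566, so α = 0.7434.

0.743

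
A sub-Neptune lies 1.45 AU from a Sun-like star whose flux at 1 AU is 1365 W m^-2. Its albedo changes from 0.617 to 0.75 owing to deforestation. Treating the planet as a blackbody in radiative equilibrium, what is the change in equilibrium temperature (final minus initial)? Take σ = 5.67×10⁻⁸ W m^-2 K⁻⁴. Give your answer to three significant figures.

-18.4 K

By the inverse-square law, S = 1365/1.45² = 649.2 W m^-2.
Initial: T₁ = [S(1−0.617)/(4σ)]^(1/4) = 182.0 K.
Final:   T₂ = [S(1−0.75)/(4σ)]^(1/4) = 163.6 K.
Change: 163.6 − 182.0 = -18.41 K.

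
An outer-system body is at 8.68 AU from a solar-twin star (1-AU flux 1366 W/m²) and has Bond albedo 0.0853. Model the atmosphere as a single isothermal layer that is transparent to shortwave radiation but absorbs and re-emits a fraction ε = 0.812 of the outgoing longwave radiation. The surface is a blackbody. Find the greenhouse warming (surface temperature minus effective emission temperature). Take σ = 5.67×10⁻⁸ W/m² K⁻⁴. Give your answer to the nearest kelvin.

13 K

Flux at the orbit: S = 1366/(8.68)² = 18.13 W/m².
Effective emission temperature (TOA balance): σT_e⁴ = S(1−α)/4 = 4.146 W/m² → T_e = 92.47 K.
Surface balance with a leaky layer gives σT_s⁴ = σT_e⁴·2/(2−ε), so T_s = T_e·[2/(2−0.812)]^(1/4) = 105.3 K.
Greenhouse warming: T_s − T_e = 12.86 K.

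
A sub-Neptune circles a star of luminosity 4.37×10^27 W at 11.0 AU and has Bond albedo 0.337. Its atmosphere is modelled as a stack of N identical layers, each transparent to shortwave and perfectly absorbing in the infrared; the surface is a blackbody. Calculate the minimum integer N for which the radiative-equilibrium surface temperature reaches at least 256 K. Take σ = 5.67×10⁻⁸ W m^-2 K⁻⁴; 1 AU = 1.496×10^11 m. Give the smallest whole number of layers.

11

Orbital distance: d = 11.0 AU = 1.646×10^12 m.
Flux at the orbit: S = L/(4πd²) = 4.37×10^27/(4π·(1.65×10^12)²) = 128.4 W m^-2.
OLR = S(1−α)/4 = 21.29 W m^-2; the top layer radiates at T_e = 139.2 K.
T_s = (N+1)^(1/4)·T_e ≥ 256 K requires N+1 ≥ (T_s/T_e)⁴ = (256/139.2)⁴ = 11.441.
So N ≥ 10.441; the smallest integer is N = 11.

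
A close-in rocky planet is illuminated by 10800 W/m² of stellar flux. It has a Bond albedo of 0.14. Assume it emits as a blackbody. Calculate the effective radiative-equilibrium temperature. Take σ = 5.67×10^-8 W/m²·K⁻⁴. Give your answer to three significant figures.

Averaging over the sphere, the absorbed flux is S(1−α)/4 = 2322 W/m².
Balancing against σT⁴: T = (2322/5.67×10⁻⁸)^(1/4) = 449.9 K.

450 K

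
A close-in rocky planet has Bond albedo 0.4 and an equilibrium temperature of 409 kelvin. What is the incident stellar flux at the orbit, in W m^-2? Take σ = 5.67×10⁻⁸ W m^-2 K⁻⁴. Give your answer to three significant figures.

10600 W m^-2

Invert the energy balance for S: S = 4σT⁴/(1−α).
The emitted flux is σT⁴ = 1587 W m^-2.
S = 4·1587/0.6 = 10580 W m^-2.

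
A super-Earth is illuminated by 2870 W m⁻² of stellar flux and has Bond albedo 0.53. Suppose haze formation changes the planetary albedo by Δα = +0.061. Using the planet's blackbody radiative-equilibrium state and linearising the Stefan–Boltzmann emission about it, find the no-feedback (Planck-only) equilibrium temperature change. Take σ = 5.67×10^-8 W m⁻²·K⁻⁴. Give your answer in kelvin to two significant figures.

-9.0 kelvin

The baseline emission temperature is T_e = 277.7 K.
TOA radiative forcing: ΔF = −S·Δα/4 = −2870·(+0.061)/4 = -43.77 W m⁻².
Planck response: λ_P = 4σT_e³ = 4·5.67×10⁻⁸·(277.7)³ = 4.857 W m⁻²/K.
So ΔT₀ = -43.77/4.857 = -9.01 K.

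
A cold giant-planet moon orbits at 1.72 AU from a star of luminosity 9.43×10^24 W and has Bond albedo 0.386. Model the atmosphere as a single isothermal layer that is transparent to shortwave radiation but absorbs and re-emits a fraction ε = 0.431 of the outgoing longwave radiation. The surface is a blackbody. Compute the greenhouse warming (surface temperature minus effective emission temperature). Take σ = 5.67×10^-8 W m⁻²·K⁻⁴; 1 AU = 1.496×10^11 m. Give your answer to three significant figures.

4.66 K

d = 1.72 × 1.496×10^11 m = 2.573×10^11 m.
Flux at the orbit: S = L/(4πd²) = 9.43×10^24/(4π·(2.57×10^11)²) = 11.33 W m⁻².
Effective emission temperature (TOA balance): σT_e⁴ = S(1−α)/4 = 1.740 W m⁻² → T_e = 74.43 K.
The surface balance (absorbed SW + ε·downward IR = σT_s⁴) with T_a⁴ = T_s⁴/2 reduces to T_s = T_e·[2/(2−ε)]^¼ = 79.08 K.
Greenhouse warming: T_s − T_e = 4.656 K.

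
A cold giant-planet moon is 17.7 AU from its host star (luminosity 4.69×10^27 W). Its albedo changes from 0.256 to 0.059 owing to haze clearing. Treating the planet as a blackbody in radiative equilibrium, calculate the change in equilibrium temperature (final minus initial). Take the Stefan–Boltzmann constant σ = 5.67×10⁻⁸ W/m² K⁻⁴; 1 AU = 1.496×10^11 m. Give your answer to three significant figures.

6.95 K

d = 17.7 × 1.496×10^11 m = 2.648×10^12 m.
Spreading L over a sphere of radius d: S = 4.69×10^27/(4π·2.65×10^12²) = 53.23 W/m².
With α = 0.256, T₁ = 115.0 K.
With α = 0.059, T₂ = 121.9 K.
Change: 121.9 − 115.0 = 6.953 K.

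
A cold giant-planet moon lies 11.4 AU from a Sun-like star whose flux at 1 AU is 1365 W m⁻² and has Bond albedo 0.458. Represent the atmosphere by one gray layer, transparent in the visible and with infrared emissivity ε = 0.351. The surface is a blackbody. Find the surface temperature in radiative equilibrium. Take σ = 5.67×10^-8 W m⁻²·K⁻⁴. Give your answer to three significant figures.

Irradiance scales as 1/d², so S = 1365 W m⁻² × (1/11.4)² = 10.50 W m⁻².
At the top of the atmosphere, σT_e⁴ = S(1−α)/4 = 1.423 W m⁻², giving T_e = 70.78 K.
The surface balance (absorbed SW + ε·downward IR = σT_s⁴) with T_a⁴ = T_s⁴/2 reduces to T_s = T_e·[2/(2−ε)]^¼ = 74.28 K.

74.3 K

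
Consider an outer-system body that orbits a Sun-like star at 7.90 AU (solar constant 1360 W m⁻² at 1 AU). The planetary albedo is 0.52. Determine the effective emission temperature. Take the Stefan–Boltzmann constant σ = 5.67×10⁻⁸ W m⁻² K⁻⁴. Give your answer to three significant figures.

82.4 kelvin

Flux at the orbit: S = 1360/(7.90)² = 21.79 W m⁻².
Averaging over the sphere, the absorbed flux is S(1−α)/4 = 2.615 W m⁻².
Balancing against σT⁴: T = (2.615/5.67×10⁻⁸)^(1/4) = 82.41 K.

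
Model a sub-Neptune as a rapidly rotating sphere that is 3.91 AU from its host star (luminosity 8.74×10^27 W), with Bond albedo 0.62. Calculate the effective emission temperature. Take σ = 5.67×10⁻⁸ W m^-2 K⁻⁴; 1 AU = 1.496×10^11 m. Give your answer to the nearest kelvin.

242 K

Orbital distance: d = 3.91 AU = 5.849×10^11 m.
Spreading L over a sphere of radius d: S = 8.74×10^27/(4π·5.85×10^11²) = 2033 W m^-2.
Averaging over the sphere, the absorbed flux is S(1−α)/4 = 193.1 W m^-2.
Balancing against σT⁴: T = (193.1/5.67×10⁻⁸)^(1/4) = 241.6 K.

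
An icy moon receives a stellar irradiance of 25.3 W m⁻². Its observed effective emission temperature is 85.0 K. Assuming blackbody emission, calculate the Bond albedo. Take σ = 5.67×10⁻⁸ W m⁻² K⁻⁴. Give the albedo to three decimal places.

0.532

Rearranging the radiative balance, α = 1 − 4σT⁴/S.
4σT⁴ = 4·5.67×10⁻⁸·(85.0)⁴ = 11.84 W m⁻².
1−α = 11.84/25.30 = 0.4679, so α = 0.5321.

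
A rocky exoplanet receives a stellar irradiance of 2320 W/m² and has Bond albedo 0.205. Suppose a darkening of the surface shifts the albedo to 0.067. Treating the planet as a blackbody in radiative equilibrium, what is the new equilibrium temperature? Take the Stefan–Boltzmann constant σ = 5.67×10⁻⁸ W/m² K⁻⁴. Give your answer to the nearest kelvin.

New equilibrium: T₂ = [(1−0.067)·2320/(4σ)]^(1/4) = 312.6 K.

313 kelvin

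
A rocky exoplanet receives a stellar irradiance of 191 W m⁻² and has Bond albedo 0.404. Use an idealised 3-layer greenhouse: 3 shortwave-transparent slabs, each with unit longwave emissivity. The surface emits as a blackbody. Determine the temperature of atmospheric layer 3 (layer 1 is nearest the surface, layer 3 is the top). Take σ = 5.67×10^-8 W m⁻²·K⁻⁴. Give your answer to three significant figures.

OLR = S(1−α)/4 = 28.46 W m⁻²; the top layer radiates at T_e = 149.7 K.
The net upward flux σT_e⁴ is constant between every pair of levels, so T_k⁴ = (N+1−k)T_e⁴.
With k = 3: T_3 = (3+1−3)^¼·149.7 K = 149.7 K.

150 K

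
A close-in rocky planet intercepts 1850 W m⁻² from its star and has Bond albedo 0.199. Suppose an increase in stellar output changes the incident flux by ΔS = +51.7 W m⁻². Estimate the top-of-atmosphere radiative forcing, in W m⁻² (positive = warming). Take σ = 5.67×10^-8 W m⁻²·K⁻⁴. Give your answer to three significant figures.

10.4 W m⁻²

TOA radiative forcing: ΔF = (1−α)ΔS/4 = 0.801·(+51.7)/4 = 10.35 W m⁻².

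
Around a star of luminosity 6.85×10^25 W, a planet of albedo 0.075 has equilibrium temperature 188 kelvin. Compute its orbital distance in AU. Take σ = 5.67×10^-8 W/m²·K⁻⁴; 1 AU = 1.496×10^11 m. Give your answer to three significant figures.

0.892 AU

The flux needed for this T is 4σT⁴/(1−0.075) = 306.3 W/m².
From L = 4πd²S, d = √(6.85×10^25/(4π·306.3)) = 1.334×10^11 m = 0.8917 AU.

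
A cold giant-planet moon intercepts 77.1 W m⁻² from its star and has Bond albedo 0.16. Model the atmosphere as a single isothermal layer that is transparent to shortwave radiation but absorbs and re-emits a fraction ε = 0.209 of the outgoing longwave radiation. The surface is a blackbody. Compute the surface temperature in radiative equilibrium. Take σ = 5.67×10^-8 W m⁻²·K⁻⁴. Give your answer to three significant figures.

At the top of the atmosphere, σT_e⁴ = S(1−α)/4 = 16.19 W m⁻², giving T_e = 130.0 K.
For a single slab of emissivity ε, T_s⁴ = 2T_e⁴/(2−ε); thus T_s = 130.0·(1.117)^(1/4) = 133.6 K.

134 K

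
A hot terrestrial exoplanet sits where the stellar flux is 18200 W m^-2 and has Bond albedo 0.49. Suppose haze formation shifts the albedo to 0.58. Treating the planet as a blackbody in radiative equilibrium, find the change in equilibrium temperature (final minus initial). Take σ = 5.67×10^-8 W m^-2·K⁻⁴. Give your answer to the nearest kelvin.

Before: T₁ = [18200·0.51/(4σ)]^(1/4) = 449.8 K.
Final:   T₂ = [S(1−0.58)/(4σ)]^(1/4) = 428.5 K.
ΔT = T₂ − T₁ = -21.31 K.

-21 K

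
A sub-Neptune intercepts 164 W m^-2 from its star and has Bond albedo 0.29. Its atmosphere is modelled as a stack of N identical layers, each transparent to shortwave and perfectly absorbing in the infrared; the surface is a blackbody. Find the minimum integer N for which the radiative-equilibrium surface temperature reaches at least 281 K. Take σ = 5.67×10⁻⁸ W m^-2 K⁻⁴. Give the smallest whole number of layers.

12

OLR = S(1−α)/4 = 29.11 W m^-2; the top layer radiates at T_e = 150.5 K.
Need (N+1)T_e⁴ ≥ T_s⁴, i.e. N+1 ≥ (281/150.5)⁴ = 12.144.
Rounding up, N = 12.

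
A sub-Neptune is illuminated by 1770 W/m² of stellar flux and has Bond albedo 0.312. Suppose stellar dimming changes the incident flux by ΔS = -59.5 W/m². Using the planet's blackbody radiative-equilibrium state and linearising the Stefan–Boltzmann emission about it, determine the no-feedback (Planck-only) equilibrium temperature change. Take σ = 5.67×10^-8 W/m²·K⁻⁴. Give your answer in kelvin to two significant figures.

Reference equilibrium: T_e = [S(1−α)/(4σ)]^(1/4) = 270.7 K.
ΔF = Δ[S(1−α)]/4 = (1−0.312)·-59.5/4 = -10.23 W/m².
Linearising σT⁴ gives d(σT⁴)/dT = 4σT_e³ = 4.499 W/m² per K.
So ΔT₀ = -10.23/4.499 = -2.27 K.

-2.3 kelvin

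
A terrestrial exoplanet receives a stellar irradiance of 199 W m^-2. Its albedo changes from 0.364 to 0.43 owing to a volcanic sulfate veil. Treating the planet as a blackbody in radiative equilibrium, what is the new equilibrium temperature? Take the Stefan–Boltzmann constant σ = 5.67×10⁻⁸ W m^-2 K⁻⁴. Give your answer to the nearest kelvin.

150 K

New equilibrium: T₂ = [(1−0.43)·199.0/(4σ)]^(1/4) = 149.5 K.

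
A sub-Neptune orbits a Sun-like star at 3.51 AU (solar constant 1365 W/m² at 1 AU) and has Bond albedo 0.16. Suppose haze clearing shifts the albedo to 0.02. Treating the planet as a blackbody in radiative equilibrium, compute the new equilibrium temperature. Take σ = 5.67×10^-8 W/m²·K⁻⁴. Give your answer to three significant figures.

148 K

Flux at the orbit: S = 1365/(3.51)² = 110.8 W/m².
New equilibrium: T₂ = [(1−0.02)·110.8/(4σ)]^(1/4) = 147.9 K.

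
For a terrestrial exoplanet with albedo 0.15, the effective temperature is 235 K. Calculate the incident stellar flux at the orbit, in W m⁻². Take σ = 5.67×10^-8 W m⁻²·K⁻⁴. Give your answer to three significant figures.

814 W m⁻²

From S(1−α)/4 = σT⁴: S = 4σT⁴/(1−α).
σT⁴ = 5.67×10⁻⁸·(235)⁴ = 172.9 W m⁻².
So S = 4×172.9/(1−0.15) = 813.8 W m⁻².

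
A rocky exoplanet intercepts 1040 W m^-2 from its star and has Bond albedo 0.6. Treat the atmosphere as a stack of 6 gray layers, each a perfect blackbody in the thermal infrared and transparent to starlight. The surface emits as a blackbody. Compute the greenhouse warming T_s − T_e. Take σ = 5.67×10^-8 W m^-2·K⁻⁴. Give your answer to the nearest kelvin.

130 K

Top-of-atmosphere balance: σT_e⁴ = S(1−α)/4 = 104.0 W m^-2 → T_e = 206.9 K.
T_s = (N+1)^(1/4)·T_e = 336.6 K.
So the greenhouse effect raises the surface by 336.6 − 206.9 = 129.7 K.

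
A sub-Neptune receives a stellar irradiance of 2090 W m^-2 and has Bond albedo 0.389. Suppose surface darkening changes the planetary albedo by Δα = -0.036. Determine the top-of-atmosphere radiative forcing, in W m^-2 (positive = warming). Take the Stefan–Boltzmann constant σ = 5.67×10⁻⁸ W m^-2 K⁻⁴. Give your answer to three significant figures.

18.8 W m^-2

The change in absorbed flux is Δ[S(1−α)/4] = −SΔα/4 = 18.81 W m^-2.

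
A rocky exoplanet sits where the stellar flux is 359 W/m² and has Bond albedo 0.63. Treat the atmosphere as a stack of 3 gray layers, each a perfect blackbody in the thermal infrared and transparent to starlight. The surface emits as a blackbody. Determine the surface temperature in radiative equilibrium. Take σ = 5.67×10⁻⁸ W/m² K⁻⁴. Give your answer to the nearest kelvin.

220 K

The effective emission temperature is T_e = [S(1−α)/(4σ)]^¼ = 155.6 K.
For an N-layer opaque stack, T_s⁴ = (N+1)T_e⁴, hence T_s = (4)^(1/4)×155.6 K = 220.0 K.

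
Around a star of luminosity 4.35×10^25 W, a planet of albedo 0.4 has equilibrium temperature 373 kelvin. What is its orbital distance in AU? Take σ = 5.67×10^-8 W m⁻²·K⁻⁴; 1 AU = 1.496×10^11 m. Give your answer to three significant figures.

0.145 AU

Energy balance gives S = 4σT⁴/(1−α) = 7317 W m⁻².
From L = 4πd²S, d = √(4.35×10^25/(4π·7317)) = 2.175×10^10 m = 0.1454 AU.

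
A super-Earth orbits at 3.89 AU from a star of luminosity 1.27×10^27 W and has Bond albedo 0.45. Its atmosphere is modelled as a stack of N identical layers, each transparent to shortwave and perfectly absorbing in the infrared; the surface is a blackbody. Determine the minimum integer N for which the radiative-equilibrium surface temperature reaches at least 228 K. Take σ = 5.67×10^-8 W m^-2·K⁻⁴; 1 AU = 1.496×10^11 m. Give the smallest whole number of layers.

3

Orbital distance: d = 3.89 AU = 5.819×10^11 m.
Spreading L over a sphere of radius d: S = 1.27×10^27/(4π·5.82×10^11²) = 298.4 W m^-2.
Top-of-atmosphere balance: σT_e⁴ = S(1−α)/4 = 41.03 W m^-2 → T_e = 164.0 K.
Need (N+1)T_e⁴ ≥ T_s⁴, i.e. N+1 ≥ (228/164.0)⁴ = 3.734.
The minimum whole number is N = 3.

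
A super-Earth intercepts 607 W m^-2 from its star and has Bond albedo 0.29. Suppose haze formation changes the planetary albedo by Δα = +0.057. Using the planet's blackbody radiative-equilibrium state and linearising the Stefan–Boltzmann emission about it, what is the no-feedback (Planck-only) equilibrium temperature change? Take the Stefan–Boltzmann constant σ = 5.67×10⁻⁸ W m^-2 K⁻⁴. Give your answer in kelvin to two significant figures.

Reference equilibrium: T_e = [S(1−α)/(4σ)]^(1/4) = 208.8 K.
The change in absorbed flux is Δ[S(1−α)/4] = −SΔα/4 = -8.650 W m^-2.
The Planck feedback parameter is 4σT_e³ = 2.064 W m^-2/K.
ΔT₀ = ΔF/λ_P = -8.650/2.064 = -4.19 K.

-4.2 K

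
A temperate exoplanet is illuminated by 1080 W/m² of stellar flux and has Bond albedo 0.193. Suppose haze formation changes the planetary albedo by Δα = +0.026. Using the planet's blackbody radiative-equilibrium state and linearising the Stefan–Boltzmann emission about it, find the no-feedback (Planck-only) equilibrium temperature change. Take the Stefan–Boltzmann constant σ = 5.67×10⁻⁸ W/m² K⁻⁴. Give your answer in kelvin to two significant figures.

-2.0 K

Reference equilibrium: T_e = [S(1−α)/(4σ)]^(1/4) = 249.0 K.
ΔF = −(S/4)Δα = −(1080/4)×(+0.026) = -7.020 W/m².
The Planck feedback parameter is 4σT_e³ = 3.501 W/m²/K.
So ΔT₀ = -7.020/3.501 = -2.01 K.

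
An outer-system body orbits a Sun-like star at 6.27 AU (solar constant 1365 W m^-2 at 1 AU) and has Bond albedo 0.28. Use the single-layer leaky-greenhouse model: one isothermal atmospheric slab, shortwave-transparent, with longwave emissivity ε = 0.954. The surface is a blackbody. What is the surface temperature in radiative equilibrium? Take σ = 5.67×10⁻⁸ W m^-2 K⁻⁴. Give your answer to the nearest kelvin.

Flux at the orbit: S = 1365/(6.27)² = 34.72 W m^-2.
Effective emission temperature (TOA balance): σT_e⁴ = S(1−α)/4 = 6.250 W m^-2 → T_e = 102.5 K.
For a single slab of emissivity ε, T_s⁴ = 2T_e⁴/(2−ε); thus T_s = 102.5·(1.912)^(1/4) = 120.5 K.

120 K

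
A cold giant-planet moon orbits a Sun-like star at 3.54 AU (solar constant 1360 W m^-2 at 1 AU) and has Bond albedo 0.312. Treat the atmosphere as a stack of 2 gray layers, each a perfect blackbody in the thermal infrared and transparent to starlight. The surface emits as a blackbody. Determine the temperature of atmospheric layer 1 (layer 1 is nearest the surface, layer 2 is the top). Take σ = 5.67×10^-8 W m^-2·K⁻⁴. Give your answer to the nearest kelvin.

160 K

Flux at the orbit: S = 1360/(3.54)² = 108.5 W m^-2.
OLR = S(1−α)/4 = 18.67 W m^-2; the top layer radiates at T_e = 134.7 K.
Each opaque layer satisfies 2T_j⁴ = T_{j−1}⁴ + T_{j+1}⁴, giving T_k⁴ = (N+1−k)T_e⁴.
With k = 1: T_1 = (2+1−1)^¼·134.7 K = 160.2 K.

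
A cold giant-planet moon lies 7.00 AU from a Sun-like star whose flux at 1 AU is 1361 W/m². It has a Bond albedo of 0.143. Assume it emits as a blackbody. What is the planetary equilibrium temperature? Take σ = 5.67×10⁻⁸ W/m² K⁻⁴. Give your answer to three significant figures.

Flux at the orbit: S = 1361/(7.00)² = 27.78 W/m².
Absorbed flux (global mean): S(1−α)/4 = 27.78·0.857/4 = 5.951 W/m².
Balancing against σT⁴: T = (5.951/5.67×10⁻⁸)^(1/4) = 101.2 K.

101 K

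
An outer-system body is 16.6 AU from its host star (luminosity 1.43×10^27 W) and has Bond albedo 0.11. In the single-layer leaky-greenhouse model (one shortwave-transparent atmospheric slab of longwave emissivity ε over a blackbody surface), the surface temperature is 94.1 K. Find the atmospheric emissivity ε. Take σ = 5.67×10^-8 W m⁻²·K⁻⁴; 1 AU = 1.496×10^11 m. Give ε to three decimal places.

Orbital distance: d = 16.6 AU = 2.483×10^12 m.
S = L/(4πd²) = 18.45 W m⁻².
TOA balance gives T_e = 92.25 K.
Since (2−ε)/2 = (T_e/T_s)⁴ = 0.9235, ε = 0.1530.

0.153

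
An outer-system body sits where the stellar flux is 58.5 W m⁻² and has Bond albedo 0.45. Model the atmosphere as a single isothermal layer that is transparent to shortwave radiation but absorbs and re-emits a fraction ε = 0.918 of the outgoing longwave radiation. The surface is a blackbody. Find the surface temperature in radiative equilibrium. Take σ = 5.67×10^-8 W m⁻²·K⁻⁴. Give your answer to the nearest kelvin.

Effective emission temperature (TOA balance): σT_e⁴ = S(1−α)/4 = 8.044 W m⁻² → T_e = 109.1 K.
For a single slab of emissivity ε, T_s⁴ = 2T_e⁴/(2−ε); thus T_s = 109.1·(1.848)^(1/4) = 127.3 K.

127 K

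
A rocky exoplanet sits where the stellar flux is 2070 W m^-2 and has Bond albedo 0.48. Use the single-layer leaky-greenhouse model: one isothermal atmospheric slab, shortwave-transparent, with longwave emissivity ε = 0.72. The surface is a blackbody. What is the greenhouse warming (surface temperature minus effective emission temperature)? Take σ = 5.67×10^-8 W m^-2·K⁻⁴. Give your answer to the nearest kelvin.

31 K

Effective emission temperature (TOA balance): σT_e⁴ = S(1−α)/4 = 269.1 W m^-2 → T_e = 262.5 K.
The surface balance (absorbed SW + ε·downward IR = σT_s⁴) with T_a⁴ = T_s⁴/2 reduces to T_s = T_e·[2/(2−ε)]^¼ = 293.5 K.
Greenhouse warming: T_s − T_e = 30.98 K.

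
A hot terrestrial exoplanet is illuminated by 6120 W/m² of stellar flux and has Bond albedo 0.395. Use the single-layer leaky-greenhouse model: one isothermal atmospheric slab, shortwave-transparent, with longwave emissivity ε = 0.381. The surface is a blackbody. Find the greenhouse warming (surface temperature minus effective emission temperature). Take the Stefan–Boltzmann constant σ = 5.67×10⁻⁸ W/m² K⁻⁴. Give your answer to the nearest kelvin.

19 K

Effective emission temperature (TOA balance): σT_e⁴ = S(1−α)/4 = 925.6 W/m² → T_e = 357.5 K.
The surface balance (absorbed SW + ε·downward IR = σT_s⁴) with T_a⁴ = T_s⁴/2 reduces to T_s = T_e·[2/(2−ε)]^¼ = 376.8 K.
The atmosphere warms the surface by 19.39 K.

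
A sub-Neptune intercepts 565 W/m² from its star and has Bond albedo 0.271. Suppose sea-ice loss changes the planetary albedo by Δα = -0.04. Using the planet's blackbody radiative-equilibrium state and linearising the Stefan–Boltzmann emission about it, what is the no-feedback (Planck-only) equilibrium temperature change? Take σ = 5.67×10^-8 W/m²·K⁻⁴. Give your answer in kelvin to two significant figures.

2.8 K

Unperturbed T_e = [565.0·(1−0.271)/(4σ)]^¼ = 206.4 K.
ΔF = −(S/4)Δα = −(565.0/4)×(-0.04) = 5.650 W/m².
The Planck feedback parameter is 4σT_e³ = 1.995 W/m²/K.
ΔT₀ = ΔF/λ_P = 5.650/1.995 = 2.83 K.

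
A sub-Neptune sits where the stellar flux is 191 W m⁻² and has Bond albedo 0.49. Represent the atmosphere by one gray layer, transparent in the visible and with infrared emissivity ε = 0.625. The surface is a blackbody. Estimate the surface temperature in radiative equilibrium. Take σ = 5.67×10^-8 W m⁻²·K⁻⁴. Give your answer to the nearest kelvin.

158 K

The planet radiates to space at T_e = [S(1−α)/(4σ)]^(1/4) = 144.0 K.
The surface balance (absorbed SW + ε·downward IR = σT_s⁴) with T_a⁴ = T_s⁴/2 reduces to T_s = T_e·[2/(2−ε)]^¼ = 158.1 K.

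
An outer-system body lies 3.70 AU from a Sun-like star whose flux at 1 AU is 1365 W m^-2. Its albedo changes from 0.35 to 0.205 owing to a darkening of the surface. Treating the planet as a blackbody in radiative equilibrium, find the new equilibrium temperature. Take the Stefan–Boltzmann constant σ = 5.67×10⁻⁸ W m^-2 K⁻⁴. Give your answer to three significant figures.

137 K

Irradiance scales as 1/d², so S = 1365 W m^-2 × (1/3.70)² = 99.71 W m^-2.
New equilibrium: T₂ = [(1−0.205)·99.71/(4σ)]^(1/4) = 136.7 K.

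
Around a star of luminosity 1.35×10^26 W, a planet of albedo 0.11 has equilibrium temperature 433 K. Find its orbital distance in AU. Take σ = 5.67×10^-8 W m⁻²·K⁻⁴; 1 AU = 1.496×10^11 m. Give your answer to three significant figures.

Energy balance gives S = 4σT⁴/(1−α) = 8958 W m⁻².
From L = 4πd²S, d = √(1.35×10^26/(4π·8958)) = 3.463×10^10 m = 0.2315 AU.

0.231 AU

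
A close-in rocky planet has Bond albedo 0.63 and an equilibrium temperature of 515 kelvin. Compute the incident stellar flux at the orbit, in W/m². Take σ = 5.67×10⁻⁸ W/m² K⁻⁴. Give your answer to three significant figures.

43100 W/m²

From S(1−α)/4 = σT⁴: S = 4σT⁴/(1−α).
The emitted flux is σT⁴ = 3989 W/m².
S = 4·3989/0.37 = 43120 W/m².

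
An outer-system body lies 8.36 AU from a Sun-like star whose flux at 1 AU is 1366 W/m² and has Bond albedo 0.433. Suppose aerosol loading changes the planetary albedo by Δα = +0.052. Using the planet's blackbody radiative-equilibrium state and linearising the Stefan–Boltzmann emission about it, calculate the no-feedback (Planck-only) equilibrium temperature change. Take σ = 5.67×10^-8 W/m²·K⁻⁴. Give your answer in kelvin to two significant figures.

-1.9 kelvin

Irradiance scales as 1/d², so S = 1366 W/m² × (1/8.36)² = 19.55 W/m².
Reference equilibrium: T_e = [S(1−α)/(4σ)]^(1/4) = 83.61 K.
ΔF = −(S/4)Δα = −(19.55/4)×(+0.052) = -0.2541 W/m².
Linearising σT⁴ gives d(σT⁴)/dT = 4σT_e³ = 0.1325 W/m² per K.
Hence the no-feedback warming is ΔF/(4σT_e³) = -1.92 K.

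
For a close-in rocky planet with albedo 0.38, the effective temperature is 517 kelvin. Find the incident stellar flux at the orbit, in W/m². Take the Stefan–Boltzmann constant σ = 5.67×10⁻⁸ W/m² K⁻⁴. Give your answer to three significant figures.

From S(1−α)/4 = σT⁴: S = 4σT⁴/(1−α).
The emitted flux is σT⁴ = 4051 W/m².
S = 4·4051/0.62 = 26130 W/m².

26100 W/m²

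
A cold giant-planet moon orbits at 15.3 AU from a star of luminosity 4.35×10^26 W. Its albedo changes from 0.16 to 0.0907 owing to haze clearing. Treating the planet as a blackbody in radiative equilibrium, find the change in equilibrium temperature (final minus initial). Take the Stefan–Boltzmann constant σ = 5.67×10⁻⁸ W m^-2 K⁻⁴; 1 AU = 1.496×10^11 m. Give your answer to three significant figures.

d = 15.3 × 1.496×10^11 m = 2.289×10^12 m.
Spreading L over a sphere of radius d: S = 4.35×10^26/(4π·2.29×10^12²) = 6.607 W m^-2.
Initial: T₁ = [S(1−0.16)/(4σ)]^(1/4) = 70.33 K.
After:  T₂ = [6.607·0.909/(4σ)]^(1/4) = 71.74 K.
ΔT = T₂ − T₁ = 1.408 K.

1.41 K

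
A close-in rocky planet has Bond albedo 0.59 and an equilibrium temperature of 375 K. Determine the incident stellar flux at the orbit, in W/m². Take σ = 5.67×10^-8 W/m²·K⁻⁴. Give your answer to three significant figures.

Invert the energy balance for S: S = 4σT⁴/(1−α).
The emitted flux is σT⁴ = 1121 W/m².
S = 4·1121/0.41 = 10940 W/m².

10900 W/m²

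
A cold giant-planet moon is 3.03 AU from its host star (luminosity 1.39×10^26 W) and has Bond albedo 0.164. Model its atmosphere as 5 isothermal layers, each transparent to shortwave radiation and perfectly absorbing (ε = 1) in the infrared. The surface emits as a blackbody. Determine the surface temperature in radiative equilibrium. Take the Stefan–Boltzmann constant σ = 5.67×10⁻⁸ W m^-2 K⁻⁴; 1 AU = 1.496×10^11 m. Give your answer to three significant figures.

d = 3.03 × 1.496×10^11 m = 4.533×10^11 m.
Spreading L over a sphere of radius d: S = 1.39×10^26/(4π·4.53×10^11²) = 53.83 W m^-2.
The effective emission temperature is T_e = [S(1−α)/(4σ)]^¼ = 118.7 K.
With N = 5 opaque layers, T_s = (N+1)^(1/4)·T_e = 6^(1/4)·118.7 = 185.8 K.

186 kelvin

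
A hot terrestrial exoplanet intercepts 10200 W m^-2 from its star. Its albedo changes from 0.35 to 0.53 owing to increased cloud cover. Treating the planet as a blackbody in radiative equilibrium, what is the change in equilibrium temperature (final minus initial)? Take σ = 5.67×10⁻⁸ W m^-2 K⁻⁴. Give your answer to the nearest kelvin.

-32 kelvin

Initial: T₁ = [S(1−0.35)/(4σ)]^(1/4) = 413.5 K.
After:  T₂ = [10200·0.47/(4σ)]^(1/4) = 381.3 K.
Change: 381.3 − 413.5 = -32.20 K.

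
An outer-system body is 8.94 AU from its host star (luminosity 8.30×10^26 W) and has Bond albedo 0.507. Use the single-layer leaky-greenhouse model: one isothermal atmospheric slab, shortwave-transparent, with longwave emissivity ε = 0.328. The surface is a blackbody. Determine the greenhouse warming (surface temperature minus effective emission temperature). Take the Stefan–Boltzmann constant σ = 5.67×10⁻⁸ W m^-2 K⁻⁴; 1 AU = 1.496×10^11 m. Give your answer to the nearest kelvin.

4 K

Orbital distance: d = 8.94 AU = 1.337×10^12 m.
Spreading L over a sphere of radius d: S = 8.30×10^26/(4π·1.34×10^12²) = 36.93 W m^-2.
Effective emission temperature (TOA balance): σT_e⁴ = S(1−α)/4 = 4.551 W m^-2 → T_e = 94.65 K.
For a single slab of emissivity ε, T_s⁴ = 2T_e⁴/(2−ε); thus T_s = 94.65·(1.196)^(1/4) = 98.99 K.
T_s − T_e = 98.99 − 94.65 = 4.335 K.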